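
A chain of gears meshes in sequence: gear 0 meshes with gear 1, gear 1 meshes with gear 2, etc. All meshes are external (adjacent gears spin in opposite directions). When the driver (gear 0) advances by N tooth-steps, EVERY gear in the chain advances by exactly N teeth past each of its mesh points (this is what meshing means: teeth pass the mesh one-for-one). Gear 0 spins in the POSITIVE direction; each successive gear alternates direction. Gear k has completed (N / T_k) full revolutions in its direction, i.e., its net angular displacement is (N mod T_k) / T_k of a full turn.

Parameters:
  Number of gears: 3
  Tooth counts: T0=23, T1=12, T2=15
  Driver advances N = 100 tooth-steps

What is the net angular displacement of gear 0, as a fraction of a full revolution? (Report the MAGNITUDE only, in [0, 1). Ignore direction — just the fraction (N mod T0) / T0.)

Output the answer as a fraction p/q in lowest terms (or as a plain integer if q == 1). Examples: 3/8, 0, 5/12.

Answer: 8/23

Derivation:
Chain of 3 gears, tooth counts: [23, 12, 15]
  gear 0: T0=23, direction=positive, advance = 100 mod 23 = 8 teeth = 8/23 turn
  gear 1: T1=12, direction=negative, advance = 100 mod 12 = 4 teeth = 4/12 turn
  gear 2: T2=15, direction=positive, advance = 100 mod 15 = 10 teeth = 10/15 turn
Gear 0: 100 mod 23 = 8
Fraction = 8 / 23 = 8/23 (gcd(8,23)=1) = 8/23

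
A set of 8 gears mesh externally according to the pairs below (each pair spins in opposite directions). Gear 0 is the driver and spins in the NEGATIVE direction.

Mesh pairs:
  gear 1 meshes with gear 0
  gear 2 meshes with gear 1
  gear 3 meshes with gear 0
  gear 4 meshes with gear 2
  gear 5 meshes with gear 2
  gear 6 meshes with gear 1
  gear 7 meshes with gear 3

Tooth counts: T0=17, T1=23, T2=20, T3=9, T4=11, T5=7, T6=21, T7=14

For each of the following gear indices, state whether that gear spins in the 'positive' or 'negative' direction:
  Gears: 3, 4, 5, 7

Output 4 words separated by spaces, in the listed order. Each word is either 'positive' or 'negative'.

Gear 0 (driver): negative (depth 0)
  gear 1: meshes with gear 0 -> depth 1 -> positive (opposite of gear 0)
  gear 2: meshes with gear 1 -> depth 2 -> negative (opposite of gear 1)
  gear 3: meshes with gear 0 -> depth 1 -> positive (opposite of gear 0)
  gear 4: meshes with gear 2 -> depth 3 -> positive (opposite of gear 2)
  gear 5: meshes with gear 2 -> depth 3 -> positive (opposite of gear 2)
  gear 6: meshes with gear 1 -> depth 2 -> negative (opposite of gear 1)
  gear 7: meshes with gear 3 -> depth 2 -> negative (opposite of gear 3)
Queried indices 3, 4, 5, 7 -> positive, positive, positive, negative

Answer: positive positive positive negative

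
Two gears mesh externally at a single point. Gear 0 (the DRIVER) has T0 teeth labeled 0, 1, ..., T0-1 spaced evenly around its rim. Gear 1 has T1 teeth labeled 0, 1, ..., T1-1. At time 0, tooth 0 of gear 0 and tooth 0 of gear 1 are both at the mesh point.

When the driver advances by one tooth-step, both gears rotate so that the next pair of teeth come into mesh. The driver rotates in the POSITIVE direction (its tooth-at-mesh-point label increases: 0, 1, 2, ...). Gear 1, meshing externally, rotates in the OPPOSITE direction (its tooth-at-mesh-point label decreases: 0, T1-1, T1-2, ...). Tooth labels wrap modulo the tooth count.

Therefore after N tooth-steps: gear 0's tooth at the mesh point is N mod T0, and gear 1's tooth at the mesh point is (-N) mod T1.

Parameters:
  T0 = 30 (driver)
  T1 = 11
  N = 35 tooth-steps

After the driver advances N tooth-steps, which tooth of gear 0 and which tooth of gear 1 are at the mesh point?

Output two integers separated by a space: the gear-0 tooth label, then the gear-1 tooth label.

Answer: 5 9

Derivation:
Gear 0 (driver, T0=30): tooth at mesh = N mod T0
  35 = 1 * 30 + 5, so 35 mod 30 = 5
  gear 0 tooth = 5
Gear 1 (driven, T1=11): tooth at mesh = (-N) mod T1
  35 = 3 * 11 + 2, so 35 mod 11 = 2
  (-35) mod 11 = (-2) mod 11 = 11 - 2 = 9
Mesh after 35 steps: gear-0 tooth 5 meets gear-1 tooth 9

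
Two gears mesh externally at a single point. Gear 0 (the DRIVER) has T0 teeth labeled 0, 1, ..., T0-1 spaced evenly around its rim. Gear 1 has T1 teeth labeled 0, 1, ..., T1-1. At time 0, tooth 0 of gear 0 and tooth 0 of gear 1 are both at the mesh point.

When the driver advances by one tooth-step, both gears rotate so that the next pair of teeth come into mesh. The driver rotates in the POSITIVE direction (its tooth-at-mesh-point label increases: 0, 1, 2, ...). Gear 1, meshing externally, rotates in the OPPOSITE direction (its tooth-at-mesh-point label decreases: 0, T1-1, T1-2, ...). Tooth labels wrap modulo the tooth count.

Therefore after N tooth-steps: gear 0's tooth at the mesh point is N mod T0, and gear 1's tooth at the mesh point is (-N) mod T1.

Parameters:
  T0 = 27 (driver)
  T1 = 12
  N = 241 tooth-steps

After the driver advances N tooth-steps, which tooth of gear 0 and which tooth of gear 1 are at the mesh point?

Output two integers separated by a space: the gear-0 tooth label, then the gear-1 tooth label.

Gear 0 (driver, T0=27): tooth at mesh = N mod T0
  241 = 8 * 27 + 25, so 241 mod 27 = 25
  gear 0 tooth = 25
Gear 1 (driven, T1=12): tooth at mesh = (-N) mod T1
  241 = 20 * 12 + 1, so 241 mod 12 = 1
  (-241) mod 12 = (-1) mod 12 = 12 - 1 = 11
Mesh after 241 steps: gear-0 tooth 25 meets gear-1 tooth 11

Answer: 25 11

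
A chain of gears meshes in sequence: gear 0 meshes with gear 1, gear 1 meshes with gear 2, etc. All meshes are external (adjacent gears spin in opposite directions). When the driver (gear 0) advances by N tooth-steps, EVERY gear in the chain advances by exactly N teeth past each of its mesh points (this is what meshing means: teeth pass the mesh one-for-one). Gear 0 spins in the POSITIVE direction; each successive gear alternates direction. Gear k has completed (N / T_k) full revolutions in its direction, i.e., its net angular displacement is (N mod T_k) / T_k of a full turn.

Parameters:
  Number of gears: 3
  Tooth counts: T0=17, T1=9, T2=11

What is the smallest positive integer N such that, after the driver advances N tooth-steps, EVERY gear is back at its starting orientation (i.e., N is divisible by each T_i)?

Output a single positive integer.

Gear k returns to start when N is a multiple of T_k.
All gears at start simultaneously when N is a common multiple of [17, 9, 11]; the smallest such N is lcm(17, 9, 11).
Start: lcm = T0 = 17
Fold in T1=9: gcd(17, 9) = 1; lcm(17, 9) = 17 * 9 / 1 = 153 / 1 = 153
Fold in T2=11: gcd(153, 11) = 1; lcm(153, 11) = 153 * 11 / 1 = 1683 / 1 = 1683
Full cycle length = 1683

Answer: 1683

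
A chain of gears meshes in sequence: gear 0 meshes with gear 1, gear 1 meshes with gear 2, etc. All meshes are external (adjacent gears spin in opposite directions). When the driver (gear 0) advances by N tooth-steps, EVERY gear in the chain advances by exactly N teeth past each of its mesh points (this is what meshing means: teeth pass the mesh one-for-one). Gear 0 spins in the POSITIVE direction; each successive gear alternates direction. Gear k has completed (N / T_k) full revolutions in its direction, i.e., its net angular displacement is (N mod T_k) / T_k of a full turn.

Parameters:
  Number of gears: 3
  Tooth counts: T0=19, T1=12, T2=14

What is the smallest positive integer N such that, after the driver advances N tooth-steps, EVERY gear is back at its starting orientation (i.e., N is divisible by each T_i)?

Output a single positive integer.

Gear k returns to start when N is a multiple of T_k.
All gears at start simultaneously when N is a common multiple of [19, 12, 14]; the smallest such N is lcm(19, 12, 14).
Start: lcm = T0 = 19
Fold in T1=12: gcd(19, 12) = 1; lcm(19, 12) = 19 * 12 / 1 = 228 / 1 = 228
Fold in T2=14: gcd(228, 14) = 2; lcm(228, 14) = 228 * 14 / 2 = 3192 / 2 = 1596
Full cycle length = 1596

Answer: 1596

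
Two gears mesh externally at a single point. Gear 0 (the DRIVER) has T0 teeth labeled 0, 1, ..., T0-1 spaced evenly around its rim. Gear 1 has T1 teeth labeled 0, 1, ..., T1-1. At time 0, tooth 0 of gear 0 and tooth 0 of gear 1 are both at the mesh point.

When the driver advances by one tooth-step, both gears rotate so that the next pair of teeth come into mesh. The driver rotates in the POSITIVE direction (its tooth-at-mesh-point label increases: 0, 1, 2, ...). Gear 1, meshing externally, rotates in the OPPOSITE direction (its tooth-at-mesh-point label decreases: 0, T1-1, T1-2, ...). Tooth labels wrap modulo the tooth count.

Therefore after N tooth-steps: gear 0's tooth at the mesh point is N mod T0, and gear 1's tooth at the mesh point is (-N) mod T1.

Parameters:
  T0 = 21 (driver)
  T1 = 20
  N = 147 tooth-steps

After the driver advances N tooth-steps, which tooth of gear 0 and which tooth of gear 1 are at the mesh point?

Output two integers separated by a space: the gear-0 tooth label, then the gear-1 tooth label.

Answer: 0 13

Derivation:
Gear 0 (driver, T0=21): tooth at mesh = N mod T0
  147 = 7 * 21 + 0, so 147 mod 21 = 0
  gear 0 tooth = 0
Gear 1 (driven, T1=20): tooth at mesh = (-N) mod T1
  147 = 7 * 20 + 7, so 147 mod 20 = 7
  (-147) mod 20 = (-7) mod 20 = 20 - 7 = 13
Mesh after 147 steps: gear-0 tooth 0 meets gear-1 tooth 13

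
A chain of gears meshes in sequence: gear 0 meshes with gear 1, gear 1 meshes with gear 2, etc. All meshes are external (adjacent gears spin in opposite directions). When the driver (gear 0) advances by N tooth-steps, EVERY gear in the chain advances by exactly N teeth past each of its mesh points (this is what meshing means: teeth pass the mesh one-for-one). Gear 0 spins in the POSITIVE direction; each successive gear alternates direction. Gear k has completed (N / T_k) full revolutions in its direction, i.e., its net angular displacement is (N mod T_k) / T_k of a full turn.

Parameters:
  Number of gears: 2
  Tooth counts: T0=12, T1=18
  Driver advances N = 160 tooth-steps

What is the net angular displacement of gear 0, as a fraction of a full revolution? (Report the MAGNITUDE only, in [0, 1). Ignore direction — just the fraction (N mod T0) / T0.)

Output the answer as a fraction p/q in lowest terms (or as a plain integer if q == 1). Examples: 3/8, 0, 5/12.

Answer: 1/3

Derivation:
Chain of 2 gears, tooth counts: [12, 18]
  gear 0: T0=12, direction=positive, advance = 160 mod 12 = 4 teeth = 4/12 turn
  gear 1: T1=18, direction=negative, advance = 160 mod 18 = 16 teeth = 16/18 turn
Gear 0: 160 mod 12 = 4
Fraction = 4 / 12 = 1/3 (gcd(4,12)=4) = 1/3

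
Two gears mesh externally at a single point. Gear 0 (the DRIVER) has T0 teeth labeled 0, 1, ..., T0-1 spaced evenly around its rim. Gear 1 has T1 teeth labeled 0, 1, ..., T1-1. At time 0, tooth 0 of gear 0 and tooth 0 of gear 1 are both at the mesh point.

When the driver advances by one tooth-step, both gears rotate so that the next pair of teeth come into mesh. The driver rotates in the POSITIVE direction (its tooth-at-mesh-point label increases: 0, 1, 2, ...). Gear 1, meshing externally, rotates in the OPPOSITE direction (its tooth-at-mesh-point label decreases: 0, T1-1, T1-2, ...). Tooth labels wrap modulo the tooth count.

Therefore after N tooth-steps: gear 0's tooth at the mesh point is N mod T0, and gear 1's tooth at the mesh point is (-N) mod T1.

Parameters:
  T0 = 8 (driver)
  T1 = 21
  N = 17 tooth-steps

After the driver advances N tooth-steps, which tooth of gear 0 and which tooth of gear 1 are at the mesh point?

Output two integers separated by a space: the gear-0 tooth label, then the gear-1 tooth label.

Gear 0 (driver, T0=8): tooth at mesh = N mod T0
  17 = 2 * 8 + 1, so 17 mod 8 = 1
  gear 0 tooth = 1
Gear 1 (driven, T1=21): tooth at mesh = (-N) mod T1
  17 = 0 * 21 + 17, so 17 mod 21 = 17
  (-17) mod 21 = (-17) mod 21 = 21 - 17 = 4
Mesh after 17 steps: gear-0 tooth 1 meets gear-1 tooth 4

Answer: 1 4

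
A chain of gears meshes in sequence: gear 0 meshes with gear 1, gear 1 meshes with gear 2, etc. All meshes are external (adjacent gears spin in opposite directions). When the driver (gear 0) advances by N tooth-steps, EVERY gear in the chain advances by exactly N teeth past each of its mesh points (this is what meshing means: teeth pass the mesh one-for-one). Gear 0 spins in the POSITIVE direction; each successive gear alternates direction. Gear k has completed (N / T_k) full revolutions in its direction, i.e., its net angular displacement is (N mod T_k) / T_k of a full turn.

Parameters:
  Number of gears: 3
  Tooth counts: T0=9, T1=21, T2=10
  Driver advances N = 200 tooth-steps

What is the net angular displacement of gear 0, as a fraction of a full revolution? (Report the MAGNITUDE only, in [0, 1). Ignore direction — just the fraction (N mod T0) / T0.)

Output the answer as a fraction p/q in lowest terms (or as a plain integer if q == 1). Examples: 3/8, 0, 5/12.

Answer: 2/9

Derivation:
Chain of 3 gears, tooth counts: [9, 21, 10]
  gear 0: T0=9, direction=positive, advance = 200 mod 9 = 2 teeth = 2/9 turn
  gear 1: T1=21, direction=negative, advance = 200 mod 21 = 11 teeth = 11/21 turn
  gear 2: T2=10, direction=positive, advance = 200 mod 10 = 0 teeth = 0/10 turn
Gear 0: 200 mod 9 = 2
Fraction = 2 / 9 = 2/9 (gcd(2,9)=1) = 2/9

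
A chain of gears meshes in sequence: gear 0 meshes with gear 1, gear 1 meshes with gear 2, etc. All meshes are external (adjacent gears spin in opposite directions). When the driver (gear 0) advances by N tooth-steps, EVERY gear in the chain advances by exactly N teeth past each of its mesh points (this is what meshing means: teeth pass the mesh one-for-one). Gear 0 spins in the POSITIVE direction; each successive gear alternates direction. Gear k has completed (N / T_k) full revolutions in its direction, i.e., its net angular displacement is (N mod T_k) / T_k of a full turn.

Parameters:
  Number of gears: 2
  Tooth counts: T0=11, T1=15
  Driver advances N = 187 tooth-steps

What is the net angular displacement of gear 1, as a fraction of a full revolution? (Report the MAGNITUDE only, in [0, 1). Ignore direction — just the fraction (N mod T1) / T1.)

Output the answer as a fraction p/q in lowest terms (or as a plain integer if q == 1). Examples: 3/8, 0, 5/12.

Answer: 7/15

Derivation:
Chain of 2 gears, tooth counts: [11, 15]
  gear 0: T0=11, direction=positive, advance = 187 mod 11 = 0 teeth = 0/11 turn
  gear 1: T1=15, direction=negative, advance = 187 mod 15 = 7 teeth = 7/15 turn
Gear 1: 187 mod 15 = 7
Fraction = 7 / 15 = 7/15 (gcd(7,15)=1) = 7/15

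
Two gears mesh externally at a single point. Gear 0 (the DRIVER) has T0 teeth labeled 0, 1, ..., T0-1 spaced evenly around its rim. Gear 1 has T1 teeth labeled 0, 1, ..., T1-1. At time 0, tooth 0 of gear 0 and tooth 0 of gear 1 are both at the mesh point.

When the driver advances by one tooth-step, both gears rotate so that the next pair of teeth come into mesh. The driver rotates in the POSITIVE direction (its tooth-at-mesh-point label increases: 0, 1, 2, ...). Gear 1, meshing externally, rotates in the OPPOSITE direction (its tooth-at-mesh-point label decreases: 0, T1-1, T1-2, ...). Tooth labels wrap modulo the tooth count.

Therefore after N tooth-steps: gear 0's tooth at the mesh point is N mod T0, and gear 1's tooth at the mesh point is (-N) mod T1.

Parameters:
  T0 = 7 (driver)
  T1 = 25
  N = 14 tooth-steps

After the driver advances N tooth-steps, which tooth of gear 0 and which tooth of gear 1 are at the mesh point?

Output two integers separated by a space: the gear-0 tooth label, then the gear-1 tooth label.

Answer: 0 11

Derivation:
Gear 0 (driver, T0=7): tooth at mesh = N mod T0
  14 = 2 * 7 + 0, so 14 mod 7 = 0
  gear 0 tooth = 0
Gear 1 (driven, T1=25): tooth at mesh = (-N) mod T1
  14 = 0 * 25 + 14, so 14 mod 25 = 14
  (-14) mod 25 = (-14) mod 25 = 25 - 14 = 11
Mesh after 14 steps: gear-0 tooth 0 meets gear-1 tooth 11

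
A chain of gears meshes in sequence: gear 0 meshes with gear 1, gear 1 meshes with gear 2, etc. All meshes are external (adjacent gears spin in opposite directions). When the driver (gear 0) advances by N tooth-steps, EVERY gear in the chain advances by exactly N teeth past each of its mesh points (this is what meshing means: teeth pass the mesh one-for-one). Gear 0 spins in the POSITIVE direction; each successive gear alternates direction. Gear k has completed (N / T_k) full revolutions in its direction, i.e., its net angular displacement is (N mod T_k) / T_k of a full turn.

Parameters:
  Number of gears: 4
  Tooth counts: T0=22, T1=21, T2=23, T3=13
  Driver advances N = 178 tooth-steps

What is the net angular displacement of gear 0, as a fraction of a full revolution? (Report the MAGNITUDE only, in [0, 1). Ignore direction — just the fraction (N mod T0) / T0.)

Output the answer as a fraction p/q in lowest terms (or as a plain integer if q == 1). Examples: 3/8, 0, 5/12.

Answer: 1/11

Derivation:
Chain of 4 gears, tooth counts: [22, 21, 23, 13]
  gear 0: T0=22, direction=positive, advance = 178 mod 22 = 2 teeth = 2/22 turn
  gear 1: T1=21, direction=negative, advance = 178 mod 21 = 10 teeth = 10/21 turn
  gear 2: T2=23, direction=positive, advance = 178 mod 23 = 17 teeth = 17/23 turn
  gear 3: T3=13, direction=negative, advance = 178 mod 13 = 9 teeth = 9/13 turn
Gear 0: 178 mod 22 = 2
Fraction = 2 / 22 = 1/11 (gcd(2,22)=2) = 1/11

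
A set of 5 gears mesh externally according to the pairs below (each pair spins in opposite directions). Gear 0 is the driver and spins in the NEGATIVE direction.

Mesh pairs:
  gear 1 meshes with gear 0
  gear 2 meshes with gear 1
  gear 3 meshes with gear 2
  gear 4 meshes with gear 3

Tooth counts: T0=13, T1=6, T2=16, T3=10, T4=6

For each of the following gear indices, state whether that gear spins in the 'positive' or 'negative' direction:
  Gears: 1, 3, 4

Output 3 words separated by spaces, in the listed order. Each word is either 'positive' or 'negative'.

Answer: positive positive negative

Derivation:
Gear 0 (driver): negative (depth 0)
  gear 1: meshes with gear 0 -> depth 1 -> positive (opposite of gear 0)
  gear 2: meshes with gear 1 -> depth 2 -> negative (opposite of gear 1)
  gear 3: meshes with gear 2 -> depth 3 -> positive (opposite of gear 2)
  gear 4: meshes with gear 3 -> depth 4 -> negative (opposite of gear 3)
Queried indices 1, 3, 4 -> positive, positive, negative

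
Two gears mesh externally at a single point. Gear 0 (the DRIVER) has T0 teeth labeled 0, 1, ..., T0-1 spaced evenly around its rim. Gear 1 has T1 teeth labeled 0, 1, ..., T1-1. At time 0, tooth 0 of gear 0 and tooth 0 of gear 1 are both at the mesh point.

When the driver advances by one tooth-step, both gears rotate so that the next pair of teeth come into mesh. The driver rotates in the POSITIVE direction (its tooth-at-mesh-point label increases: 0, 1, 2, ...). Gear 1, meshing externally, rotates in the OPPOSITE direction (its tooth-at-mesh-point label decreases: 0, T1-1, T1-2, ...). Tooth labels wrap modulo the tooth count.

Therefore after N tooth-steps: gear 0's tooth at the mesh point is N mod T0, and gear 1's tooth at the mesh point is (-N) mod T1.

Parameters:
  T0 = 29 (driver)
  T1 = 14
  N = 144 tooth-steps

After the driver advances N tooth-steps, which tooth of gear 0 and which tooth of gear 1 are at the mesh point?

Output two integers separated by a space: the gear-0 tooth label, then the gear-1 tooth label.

Answer: 28 10

Derivation:
Gear 0 (driver, T0=29): tooth at mesh = N mod T0
  144 = 4 * 29 + 28, so 144 mod 29 = 28
  gear 0 tooth = 28
Gear 1 (driven, T1=14): tooth at mesh = (-N) mod T1
  144 = 10 * 14 + 4, so 144 mod 14 = 4
  (-144) mod 14 = (-4) mod 14 = 14 - 4 = 10
Mesh after 144 steps: gear-0 tooth 28 meets gear-1 tooth 10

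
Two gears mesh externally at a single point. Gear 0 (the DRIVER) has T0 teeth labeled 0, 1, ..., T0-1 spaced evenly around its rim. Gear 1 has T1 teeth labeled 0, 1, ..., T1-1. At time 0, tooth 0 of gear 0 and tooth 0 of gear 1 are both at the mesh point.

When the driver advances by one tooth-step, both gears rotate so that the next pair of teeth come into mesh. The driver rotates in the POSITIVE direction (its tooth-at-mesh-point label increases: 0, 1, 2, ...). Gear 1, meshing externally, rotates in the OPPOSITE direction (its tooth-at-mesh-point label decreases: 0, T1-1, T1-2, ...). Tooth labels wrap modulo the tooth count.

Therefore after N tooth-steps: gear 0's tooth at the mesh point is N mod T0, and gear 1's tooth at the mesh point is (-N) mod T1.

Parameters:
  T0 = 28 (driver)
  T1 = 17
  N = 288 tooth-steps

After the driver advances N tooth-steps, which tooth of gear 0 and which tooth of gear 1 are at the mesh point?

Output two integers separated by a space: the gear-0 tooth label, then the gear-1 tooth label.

Gear 0 (driver, T0=28): tooth at mesh = N mod T0
  288 = 10 * 28 + 8, so 288 mod 28 = 8
  gear 0 tooth = 8
Gear 1 (driven, T1=17): tooth at mesh = (-N) mod T1
  288 = 16 * 17 + 16, so 288 mod 17 = 16
  (-288) mod 17 = (-16) mod 17 = 17 - 16 = 1
Mesh after 288 steps: gear-0 tooth 8 meets gear-1 tooth 1

Answer: 8 1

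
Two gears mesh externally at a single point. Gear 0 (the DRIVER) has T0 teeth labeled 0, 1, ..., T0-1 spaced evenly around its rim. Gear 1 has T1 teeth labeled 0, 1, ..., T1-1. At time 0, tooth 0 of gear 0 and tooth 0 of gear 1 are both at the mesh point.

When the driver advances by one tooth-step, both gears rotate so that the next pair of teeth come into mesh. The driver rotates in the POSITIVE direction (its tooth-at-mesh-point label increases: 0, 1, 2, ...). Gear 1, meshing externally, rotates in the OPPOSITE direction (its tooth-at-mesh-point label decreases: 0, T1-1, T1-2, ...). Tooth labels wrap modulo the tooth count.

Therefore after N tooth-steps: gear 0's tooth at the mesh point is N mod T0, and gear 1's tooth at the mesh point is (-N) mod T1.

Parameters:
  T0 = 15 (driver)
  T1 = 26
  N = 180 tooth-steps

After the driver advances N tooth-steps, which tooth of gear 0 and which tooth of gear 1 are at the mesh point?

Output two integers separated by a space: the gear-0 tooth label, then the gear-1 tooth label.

Answer: 0 2

Derivation:
Gear 0 (driver, T0=15): tooth at mesh = N mod T0
  180 = 12 * 15 + 0, so 180 mod 15 = 0
  gear 0 tooth = 0
Gear 1 (driven, T1=26): tooth at mesh = (-N) mod T1
  180 = 6 * 26 + 24, so 180 mod 26 = 24
  (-180) mod 26 = (-24) mod 26 = 26 - 24 = 2
Mesh after 180 steps: gear-0 tooth 0 meets gear-1 tooth 2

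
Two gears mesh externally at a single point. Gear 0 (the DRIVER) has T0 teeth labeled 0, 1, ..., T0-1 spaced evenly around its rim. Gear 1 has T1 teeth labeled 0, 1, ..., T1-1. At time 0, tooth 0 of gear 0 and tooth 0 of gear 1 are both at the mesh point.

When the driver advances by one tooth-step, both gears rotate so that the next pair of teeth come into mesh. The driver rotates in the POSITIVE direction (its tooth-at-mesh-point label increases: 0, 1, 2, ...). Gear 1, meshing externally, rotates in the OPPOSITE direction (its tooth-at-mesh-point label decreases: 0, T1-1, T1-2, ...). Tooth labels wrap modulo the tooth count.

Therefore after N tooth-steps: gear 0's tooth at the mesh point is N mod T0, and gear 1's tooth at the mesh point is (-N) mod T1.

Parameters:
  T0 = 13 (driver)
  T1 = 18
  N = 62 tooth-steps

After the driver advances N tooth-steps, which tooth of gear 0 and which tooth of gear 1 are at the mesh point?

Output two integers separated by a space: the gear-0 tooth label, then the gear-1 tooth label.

Answer: 10 10

Derivation:
Gear 0 (driver, T0=13): tooth at mesh = N mod T0
  62 = 4 * 13 + 10, so 62 mod 13 = 10
  gear 0 tooth = 10
Gear 1 (driven, T1=18): tooth at mesh = (-N) mod T1
  62 = 3 * 18 + 8, so 62 mod 18 = 8
  (-62) mod 18 = (-8) mod 18 = 18 - 8 = 10
Mesh after 62 steps: gear-0 tooth 10 meets gear-1 tooth 10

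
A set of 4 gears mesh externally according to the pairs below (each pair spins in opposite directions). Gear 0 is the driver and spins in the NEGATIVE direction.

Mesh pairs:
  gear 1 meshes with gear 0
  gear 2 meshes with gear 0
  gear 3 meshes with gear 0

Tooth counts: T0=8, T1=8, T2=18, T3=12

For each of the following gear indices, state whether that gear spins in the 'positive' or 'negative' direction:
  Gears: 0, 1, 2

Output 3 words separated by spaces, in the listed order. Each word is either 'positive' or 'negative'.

Answer: negative positive positive

Derivation:
Gear 0 (driver): negative (depth 0)
  gear 1: meshes with gear 0 -> depth 1 -> positive (opposite of gear 0)
  gear 2: meshes with gear 0 -> depth 1 -> positive (opposite of gear 0)
  gear 3: meshes with gear 0 -> depth 1 -> positive (opposite of gear 0)
Queried indices 0, 1, 2 -> negative, positive, positive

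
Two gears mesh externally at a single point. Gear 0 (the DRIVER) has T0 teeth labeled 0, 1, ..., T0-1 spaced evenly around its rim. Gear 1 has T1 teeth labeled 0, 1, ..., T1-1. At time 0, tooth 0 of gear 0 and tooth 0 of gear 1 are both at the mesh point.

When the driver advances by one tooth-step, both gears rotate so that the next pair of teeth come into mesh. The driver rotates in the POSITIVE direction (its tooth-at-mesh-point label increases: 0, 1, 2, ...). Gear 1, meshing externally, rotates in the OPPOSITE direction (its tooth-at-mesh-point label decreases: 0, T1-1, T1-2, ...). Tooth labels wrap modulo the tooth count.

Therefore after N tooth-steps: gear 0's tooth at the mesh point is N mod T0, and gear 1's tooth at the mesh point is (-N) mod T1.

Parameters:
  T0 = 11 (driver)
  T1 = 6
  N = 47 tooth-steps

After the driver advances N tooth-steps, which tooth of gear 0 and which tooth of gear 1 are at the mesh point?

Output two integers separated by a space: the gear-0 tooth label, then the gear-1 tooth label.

Gear 0 (driver, T0=11): tooth at mesh = N mod T0
  47 = 4 * 11 + 3, so 47 mod 11 = 3
  gear 0 tooth = 3
Gear 1 (driven, T1=6): tooth at mesh = (-N) mod T1
  47 = 7 * 6 + 5, so 47 mod 6 = 5
  (-47) mod 6 = (-5) mod 6 = 6 - 5 = 1
Mesh after 47 steps: gear-0 tooth 3 meets gear-1 tooth 1

Answer: 3 1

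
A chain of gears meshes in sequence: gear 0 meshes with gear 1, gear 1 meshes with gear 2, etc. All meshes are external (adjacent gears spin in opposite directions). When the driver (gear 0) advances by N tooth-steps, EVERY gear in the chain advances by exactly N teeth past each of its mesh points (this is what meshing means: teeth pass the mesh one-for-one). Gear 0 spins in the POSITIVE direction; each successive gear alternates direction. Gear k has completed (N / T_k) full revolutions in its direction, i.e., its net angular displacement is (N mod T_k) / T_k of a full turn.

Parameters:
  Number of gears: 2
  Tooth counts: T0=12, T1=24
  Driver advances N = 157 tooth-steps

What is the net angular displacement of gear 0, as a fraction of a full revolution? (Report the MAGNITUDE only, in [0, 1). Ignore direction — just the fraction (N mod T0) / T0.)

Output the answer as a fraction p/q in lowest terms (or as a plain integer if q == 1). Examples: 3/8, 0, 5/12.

Chain of 2 gears, tooth counts: [12, 24]
  gear 0: T0=12, direction=positive, advance = 157 mod 12 = 1 teeth = 1/12 turn
  gear 1: T1=24, direction=negative, advance = 157 mod 24 = 13 teeth = 13/24 turn
Gear 0: 157 mod 12 = 1
Fraction = 1 / 12 = 1/12 (gcd(1,12)=1) = 1/12

Answer: 1/12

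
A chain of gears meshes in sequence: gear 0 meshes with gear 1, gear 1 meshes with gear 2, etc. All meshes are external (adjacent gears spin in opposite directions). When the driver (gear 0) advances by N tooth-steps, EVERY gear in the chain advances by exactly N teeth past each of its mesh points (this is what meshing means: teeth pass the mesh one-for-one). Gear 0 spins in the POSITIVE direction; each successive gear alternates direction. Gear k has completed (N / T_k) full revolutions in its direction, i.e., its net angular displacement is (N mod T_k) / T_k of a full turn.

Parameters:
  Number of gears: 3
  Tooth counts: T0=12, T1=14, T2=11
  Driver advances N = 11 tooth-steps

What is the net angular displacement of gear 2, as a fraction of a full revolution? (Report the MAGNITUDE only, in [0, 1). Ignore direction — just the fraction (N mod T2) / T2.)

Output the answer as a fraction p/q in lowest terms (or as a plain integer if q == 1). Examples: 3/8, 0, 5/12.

Answer: 0

Derivation:
Chain of 3 gears, tooth counts: [12, 14, 11]
  gear 0: T0=12, direction=positive, advance = 11 mod 12 = 11 teeth = 11/12 turn
  gear 1: T1=14, direction=negative, advance = 11 mod 14 = 11 teeth = 11/14 turn
  gear 2: T2=11, direction=positive, advance = 11 mod 11 = 0 teeth = 0/11 turn
Gear 2: 11 mod 11 = 0
Fraction = 0 / 11 = 0/1 (gcd(0,11)=11) = 0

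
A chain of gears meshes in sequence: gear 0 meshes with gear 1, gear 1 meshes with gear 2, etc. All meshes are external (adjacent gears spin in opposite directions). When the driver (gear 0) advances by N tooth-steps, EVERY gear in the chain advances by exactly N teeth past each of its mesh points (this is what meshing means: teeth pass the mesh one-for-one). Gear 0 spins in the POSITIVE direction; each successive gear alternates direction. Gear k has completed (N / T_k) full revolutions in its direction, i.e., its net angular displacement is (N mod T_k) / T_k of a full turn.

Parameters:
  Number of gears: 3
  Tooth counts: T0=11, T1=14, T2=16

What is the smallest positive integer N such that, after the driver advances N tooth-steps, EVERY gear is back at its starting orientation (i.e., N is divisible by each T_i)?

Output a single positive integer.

Gear k returns to start when N is a multiple of T_k.
All gears at start simultaneously when N is a common multiple of [11, 14, 16]; the smallest such N is lcm(11, 14, 16).
Start: lcm = T0 = 11
Fold in T1=14: gcd(11, 14) = 1; lcm(11, 14) = 11 * 14 / 1 = 154 / 1 = 154
Fold in T2=16: gcd(154, 16) = 2; lcm(154, 16) = 154 * 16 / 2 = 2464 / 2 = 1232
Full cycle length = 1232

Answer: 1232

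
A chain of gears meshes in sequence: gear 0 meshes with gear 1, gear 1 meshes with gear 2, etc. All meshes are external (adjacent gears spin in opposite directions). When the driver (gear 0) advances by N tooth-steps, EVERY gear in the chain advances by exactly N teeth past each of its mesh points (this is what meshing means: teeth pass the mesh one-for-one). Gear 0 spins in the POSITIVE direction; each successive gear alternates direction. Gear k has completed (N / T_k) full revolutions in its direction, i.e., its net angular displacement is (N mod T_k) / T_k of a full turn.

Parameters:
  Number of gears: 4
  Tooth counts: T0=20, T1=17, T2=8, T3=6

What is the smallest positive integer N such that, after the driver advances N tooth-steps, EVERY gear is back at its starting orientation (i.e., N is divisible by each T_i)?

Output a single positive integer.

Answer: 2040

Derivation:
Gear k returns to start when N is a multiple of T_k.
All gears at start simultaneously when N is a common multiple of [20, 17, 8, 6]; the smallest such N is lcm(20, 17, 8, 6).
Start: lcm = T0 = 20
Fold in T1=17: gcd(20, 17) = 1; lcm(20, 17) = 20 * 17 / 1 = 340 / 1 = 340
Fold in T2=8: gcd(340, 8) = 4; lcm(340, 8) = 340 * 8 / 4 = 2720 / 4 = 680
Fold in T3=6: gcd(680, 6) = 2; lcm(680, 6) = 680 * 6 / 2 = 4080 / 2 = 2040
Full cycle length = 2040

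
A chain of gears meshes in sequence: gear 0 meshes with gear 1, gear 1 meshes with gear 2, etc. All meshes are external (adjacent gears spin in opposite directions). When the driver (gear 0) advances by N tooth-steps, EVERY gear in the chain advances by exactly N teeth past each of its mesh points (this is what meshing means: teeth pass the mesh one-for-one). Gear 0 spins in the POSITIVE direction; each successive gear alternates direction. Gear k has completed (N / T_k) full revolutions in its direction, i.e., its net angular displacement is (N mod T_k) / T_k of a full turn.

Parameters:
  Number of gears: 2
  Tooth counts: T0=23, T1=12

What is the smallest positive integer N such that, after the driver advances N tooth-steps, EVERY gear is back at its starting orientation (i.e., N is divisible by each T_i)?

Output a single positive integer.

Gear k returns to start when N is a multiple of T_k.
All gears at start simultaneously when N is a common multiple of [23, 12]; the smallest such N is lcm(23, 12).
Start: lcm = T0 = 23
Fold in T1=12: gcd(23, 12) = 1; lcm(23, 12) = 23 * 12 / 1 = 276 / 1 = 276
Full cycle length = 276

Answer: 276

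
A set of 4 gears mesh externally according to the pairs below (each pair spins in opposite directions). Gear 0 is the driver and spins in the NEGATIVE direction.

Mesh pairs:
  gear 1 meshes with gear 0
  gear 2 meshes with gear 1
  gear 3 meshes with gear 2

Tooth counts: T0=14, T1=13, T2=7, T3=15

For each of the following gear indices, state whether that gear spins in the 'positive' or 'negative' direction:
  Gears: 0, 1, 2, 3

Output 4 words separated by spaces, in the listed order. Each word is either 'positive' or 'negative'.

Gear 0 (driver): negative (depth 0)
  gear 1: meshes with gear 0 -> depth 1 -> positive (opposite of gear 0)
  gear 2: meshes with gear 1 -> depth 2 -> negative (opposite of gear 1)
  gear 3: meshes with gear 2 -> depth 3 -> positive (opposite of gear 2)
Queried indices 0, 1, 2, 3 -> negative, positive, negative, positive

Answer: negative positive negative positive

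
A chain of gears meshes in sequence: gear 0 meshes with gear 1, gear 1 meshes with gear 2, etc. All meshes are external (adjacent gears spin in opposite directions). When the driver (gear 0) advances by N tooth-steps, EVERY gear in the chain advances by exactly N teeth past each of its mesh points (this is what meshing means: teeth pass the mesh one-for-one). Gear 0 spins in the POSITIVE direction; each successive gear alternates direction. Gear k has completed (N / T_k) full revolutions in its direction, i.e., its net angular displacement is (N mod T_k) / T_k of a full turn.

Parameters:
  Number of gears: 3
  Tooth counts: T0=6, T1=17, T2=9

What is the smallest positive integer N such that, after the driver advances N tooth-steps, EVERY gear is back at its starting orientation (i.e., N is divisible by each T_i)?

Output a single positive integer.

Gear k returns to start when N is a multiple of T_k.
All gears at start simultaneously when N is a common multiple of [6, 17, 9]; the smallest such N is lcm(6, 17, 9).
Start: lcm = T0 = 6
Fold in T1=17: gcd(6, 17) = 1; lcm(6, 17) = 6 * 17 / 1 = 102 / 1 = 102
Fold in T2=9: gcd(102, 9) = 3; lcm(102, 9) = 102 * 9 / 3 = 918 / 3 = 306
Full cycle length = 306

Answer: 306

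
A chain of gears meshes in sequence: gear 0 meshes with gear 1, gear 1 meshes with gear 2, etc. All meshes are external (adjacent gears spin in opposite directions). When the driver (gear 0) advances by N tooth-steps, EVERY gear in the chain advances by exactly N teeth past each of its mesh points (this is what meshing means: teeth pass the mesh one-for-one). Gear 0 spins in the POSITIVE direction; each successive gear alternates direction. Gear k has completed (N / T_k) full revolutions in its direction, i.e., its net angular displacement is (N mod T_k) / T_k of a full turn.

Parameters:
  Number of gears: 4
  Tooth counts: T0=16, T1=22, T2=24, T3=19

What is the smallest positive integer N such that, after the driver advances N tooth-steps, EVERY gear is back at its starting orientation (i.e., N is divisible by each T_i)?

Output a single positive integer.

Gear k returns to start when N is a multiple of T_k.
All gears at start simultaneously when N is a common multiple of [16, 22, 24, 19]; the smallest such N is lcm(16, 22, 24, 19).
Start: lcm = T0 = 16
Fold in T1=22: gcd(16, 22) = 2; lcm(16, 22) = 16 * 22 / 2 = 352 / 2 = 176
Fold in T2=24: gcd(176, 24) = 8; lcm(176, 24) = 176 * 24 / 8 = 4224 / 8 = 528
Fold in T3=19: gcd(528, 19) = 1; lcm(528, 19) = 528 * 19 / 1 = 10032 / 1 = 10032
Full cycle length = 10032

Answer: 10032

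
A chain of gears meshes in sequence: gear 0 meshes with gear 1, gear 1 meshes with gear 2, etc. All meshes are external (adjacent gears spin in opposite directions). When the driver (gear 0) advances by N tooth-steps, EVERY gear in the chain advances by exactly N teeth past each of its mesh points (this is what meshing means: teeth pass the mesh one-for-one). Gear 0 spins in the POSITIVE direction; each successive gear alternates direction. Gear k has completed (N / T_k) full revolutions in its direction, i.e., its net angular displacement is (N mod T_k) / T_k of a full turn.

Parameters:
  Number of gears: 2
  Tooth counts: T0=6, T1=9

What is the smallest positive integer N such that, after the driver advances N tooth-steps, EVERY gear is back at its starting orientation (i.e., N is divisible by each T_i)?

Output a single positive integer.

Answer: 18

Derivation:
Gear k returns to start when N is a multiple of T_k.
All gears at start simultaneously when N is a common multiple of [6, 9]; the smallest such N is lcm(6, 9).
Start: lcm = T0 = 6
Fold in T1=9: gcd(6, 9) = 3; lcm(6, 9) = 6 * 9 / 3 = 54 / 3 = 18
Full cycle length = 18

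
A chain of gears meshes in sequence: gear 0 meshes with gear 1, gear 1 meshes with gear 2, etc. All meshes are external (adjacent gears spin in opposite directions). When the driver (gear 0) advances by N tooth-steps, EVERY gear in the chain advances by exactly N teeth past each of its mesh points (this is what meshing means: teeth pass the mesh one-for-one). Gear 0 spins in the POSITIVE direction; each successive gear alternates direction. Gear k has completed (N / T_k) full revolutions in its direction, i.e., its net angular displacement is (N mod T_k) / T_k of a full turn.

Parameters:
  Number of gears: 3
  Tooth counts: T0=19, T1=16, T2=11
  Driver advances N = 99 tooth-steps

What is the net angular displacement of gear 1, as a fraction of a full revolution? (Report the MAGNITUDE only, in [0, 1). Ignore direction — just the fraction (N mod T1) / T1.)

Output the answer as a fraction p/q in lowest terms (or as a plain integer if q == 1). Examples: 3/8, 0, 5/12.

Answer: 3/16

Derivation:
Chain of 3 gears, tooth counts: [19, 16, 11]
  gear 0: T0=19, direction=positive, advance = 99 mod 19 = 4 teeth = 4/19 turn
  gear 1: T1=16, direction=negative, advance = 99 mod 16 = 3 teeth = 3/16 turn
  gear 2: T2=11, direction=positive, advance = 99 mod 11 = 0 teeth = 0/11 turn
Gear 1: 99 mod 16 = 3
Fraction = 3 / 16 = 3/16 (gcd(3,16)=1) = 3/16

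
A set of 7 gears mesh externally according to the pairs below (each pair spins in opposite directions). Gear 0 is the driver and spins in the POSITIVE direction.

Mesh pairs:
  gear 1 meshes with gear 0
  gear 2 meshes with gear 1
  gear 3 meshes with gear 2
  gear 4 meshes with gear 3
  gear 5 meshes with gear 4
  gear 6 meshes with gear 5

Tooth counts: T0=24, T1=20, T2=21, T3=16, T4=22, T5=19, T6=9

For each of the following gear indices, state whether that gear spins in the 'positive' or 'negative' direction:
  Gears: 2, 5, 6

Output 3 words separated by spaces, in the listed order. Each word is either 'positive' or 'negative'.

Gear 0 (driver): positive (depth 0)
  gear 1: meshes with gear 0 -> depth 1 -> negative (opposite of gear 0)
  gear 2: meshes with gear 1 -> depth 2 -> positive (opposite of gear 1)
  gear 3: meshes with gear 2 -> depth 3 -> negative (opposite of gear 2)
  gear 4: meshes with gear 3 -> depth 4 -> positive (opposite of gear 3)
  gear 5: meshes with gear 4 -> depth 5 -> negative (opposite of gear 4)
  gear 6: meshes with gear 5 -> depth 6 -> positive (opposite of gear 5)
Queried indices 2, 5, 6 -> positive, negative, positive

Answer: positive negative positive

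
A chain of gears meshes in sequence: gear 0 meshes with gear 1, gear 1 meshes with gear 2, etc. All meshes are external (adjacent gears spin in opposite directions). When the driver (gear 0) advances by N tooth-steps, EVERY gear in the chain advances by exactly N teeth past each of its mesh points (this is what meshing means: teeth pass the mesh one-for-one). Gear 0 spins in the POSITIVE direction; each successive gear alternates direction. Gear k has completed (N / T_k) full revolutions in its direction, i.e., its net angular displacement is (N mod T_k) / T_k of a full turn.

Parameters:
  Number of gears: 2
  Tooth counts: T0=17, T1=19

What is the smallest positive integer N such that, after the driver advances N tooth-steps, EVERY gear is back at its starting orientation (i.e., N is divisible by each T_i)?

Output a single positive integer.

Answer: 323

Derivation:
Gear k returns to start when N is a multiple of T_k.
All gears at start simultaneously when N is a common multiple of [17, 19]; the smallest such N is lcm(17, 19).
Start: lcm = T0 = 17
Fold in T1=19: gcd(17, 19) = 1; lcm(17, 19) = 17 * 19 / 1 = 323 / 1 = 323
Full cycle length = 323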